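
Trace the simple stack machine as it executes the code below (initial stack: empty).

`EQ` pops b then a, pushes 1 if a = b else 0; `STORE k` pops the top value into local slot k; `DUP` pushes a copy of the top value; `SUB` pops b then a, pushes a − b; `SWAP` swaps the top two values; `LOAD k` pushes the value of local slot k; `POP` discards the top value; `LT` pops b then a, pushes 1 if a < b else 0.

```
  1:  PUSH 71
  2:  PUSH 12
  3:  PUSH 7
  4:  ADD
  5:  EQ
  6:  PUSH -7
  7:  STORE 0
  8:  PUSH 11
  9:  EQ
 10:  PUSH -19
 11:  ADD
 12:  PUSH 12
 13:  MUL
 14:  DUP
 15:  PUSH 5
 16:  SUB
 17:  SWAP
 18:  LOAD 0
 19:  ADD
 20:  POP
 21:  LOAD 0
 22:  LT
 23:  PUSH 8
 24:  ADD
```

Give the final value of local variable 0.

PUSH 71  : [71]
PUSH 12  : [71, 12]
PUSH 7   : [71, 12, 7]
ADD      : [71, 19]
EQ       : [0]
PUSH -7  : [0, -7]
STORE 0  : [0]
PUSH 11  : [0, 11]
EQ       : [0]
PUSH -19 : [0, -19]
ADD      : [-19]
PUSH 12  : [-19, 12]
MUL      : [-228]
DUP      : [-228, -228]
PUSH 5   : [-228, -228, 5]
SUB      : [-228, -233]
SWAP     : [-233, -228]
LOAD 0   : [-233, -228, -7]
ADD      : [-233, -235]
POP      : [-233]
LOAD 0   : [-233, -7]
LT       : [1]
PUSH 8   : [1, 8]
ADD      : [9]

-7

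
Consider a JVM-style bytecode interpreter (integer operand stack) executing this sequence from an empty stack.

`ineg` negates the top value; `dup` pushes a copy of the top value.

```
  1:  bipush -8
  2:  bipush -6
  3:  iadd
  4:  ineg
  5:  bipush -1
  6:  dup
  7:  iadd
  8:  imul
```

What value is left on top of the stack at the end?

-28

bipush -8 -> [-8]
bipush -6 -> [-8, -6]
iadd      -> [-14]
ineg      -> [14]
bipush -1 -> [14, -1]
dup       -> [14, -1, -1]
iadd      -> [14, -2]
imul      -> [-28]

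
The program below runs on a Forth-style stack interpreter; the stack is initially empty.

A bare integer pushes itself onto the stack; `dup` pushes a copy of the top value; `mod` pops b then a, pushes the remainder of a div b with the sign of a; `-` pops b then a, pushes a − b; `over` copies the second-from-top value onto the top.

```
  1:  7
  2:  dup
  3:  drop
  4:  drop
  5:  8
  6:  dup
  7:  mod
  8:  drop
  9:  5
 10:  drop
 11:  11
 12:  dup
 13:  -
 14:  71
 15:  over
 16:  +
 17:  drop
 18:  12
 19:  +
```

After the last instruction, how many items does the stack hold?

1

7    : [7]
dup  : [7, 7]
drop : [7]
drop : []
8    : [8]
dup  : [8, 8]
mod  : [0]
drop : []
5    : [5]
drop : []
11   : [11]
dup  : [11, 11]
-    : [0]
71   : [0, 71]
over : [0, 71, 0]
+    : [0, 71]
drop : [0]
12   : [0, 12]
+    : [12]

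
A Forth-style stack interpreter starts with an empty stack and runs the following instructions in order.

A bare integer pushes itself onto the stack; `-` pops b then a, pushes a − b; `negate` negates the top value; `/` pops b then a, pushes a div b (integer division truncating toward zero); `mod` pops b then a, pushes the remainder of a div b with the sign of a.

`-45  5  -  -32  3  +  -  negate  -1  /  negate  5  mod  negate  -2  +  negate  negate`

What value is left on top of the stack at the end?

-3

-45     -45
5       -45 5
-       -50
-32     -50 -32
3       -50 -32 3
+       -50 -29
-       -21
negate  21
-1      21 -1
/       -21
negate  21
5       21 5
mod     1
negate  -1
-2      -1 -2
+       -3
negate  3
negate  -3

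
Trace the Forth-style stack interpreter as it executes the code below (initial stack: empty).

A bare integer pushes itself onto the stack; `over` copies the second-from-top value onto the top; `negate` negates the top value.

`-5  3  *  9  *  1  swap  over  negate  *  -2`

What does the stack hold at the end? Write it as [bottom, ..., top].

[1, 135, -2]

-5      [-5]
3       [-5, 3]
*       [-15]
9       [-15, 9]
*       [-135]
1       [-135, 1]
swap    [1, -135]
over    [1, -135, 1]
negate  [1, -135, -1]
*       [1, 135]
-2      [1, 135, -2]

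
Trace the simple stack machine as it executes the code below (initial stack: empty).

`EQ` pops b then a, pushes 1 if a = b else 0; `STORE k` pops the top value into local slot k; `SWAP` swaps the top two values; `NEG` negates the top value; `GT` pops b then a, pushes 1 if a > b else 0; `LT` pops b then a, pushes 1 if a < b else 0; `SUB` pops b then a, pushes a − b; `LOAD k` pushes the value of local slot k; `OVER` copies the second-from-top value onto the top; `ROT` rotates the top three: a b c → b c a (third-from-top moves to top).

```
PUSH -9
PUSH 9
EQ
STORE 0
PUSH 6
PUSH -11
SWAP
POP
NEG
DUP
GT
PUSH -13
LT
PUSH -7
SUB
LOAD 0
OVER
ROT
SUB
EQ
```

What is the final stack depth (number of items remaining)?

1

PUSH -9  → [-9]
PUSH 9   → [-9, 9]
EQ       → [0]
STORE 0  → []
PUSH 6   → [6]
PUSH -11 → [6, -11]
SWAP     → [-11, 6]
POP      → [-11]
NEG      → [11]
DUP      → [11, 11]
GT       → [0]
PUSH -13 → [0, -13]
LT       → [0]
PUSH -7  → [0, -7]
SUB      → [7]
LOAD 0   → [7, 0]
OVER     → [7, 0, 7]
ROT      → [0, 7, 7]
SUB      → [0, 0]
EQ       → [1]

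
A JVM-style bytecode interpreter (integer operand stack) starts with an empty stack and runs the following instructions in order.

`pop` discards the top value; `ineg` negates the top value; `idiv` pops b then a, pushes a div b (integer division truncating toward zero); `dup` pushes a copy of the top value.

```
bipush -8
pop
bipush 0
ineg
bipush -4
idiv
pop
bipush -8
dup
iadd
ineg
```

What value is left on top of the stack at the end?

16

bipush -8 → [-8]
pop       → []
bipush 0  → [0]
ineg      → [0]
bipush -4 → [0, -4]
idiv      → [0]
pop       → []
bipush -8 → [-8]
dup       → [-8, -8]
iadd      → [-16]
ineg      → [16]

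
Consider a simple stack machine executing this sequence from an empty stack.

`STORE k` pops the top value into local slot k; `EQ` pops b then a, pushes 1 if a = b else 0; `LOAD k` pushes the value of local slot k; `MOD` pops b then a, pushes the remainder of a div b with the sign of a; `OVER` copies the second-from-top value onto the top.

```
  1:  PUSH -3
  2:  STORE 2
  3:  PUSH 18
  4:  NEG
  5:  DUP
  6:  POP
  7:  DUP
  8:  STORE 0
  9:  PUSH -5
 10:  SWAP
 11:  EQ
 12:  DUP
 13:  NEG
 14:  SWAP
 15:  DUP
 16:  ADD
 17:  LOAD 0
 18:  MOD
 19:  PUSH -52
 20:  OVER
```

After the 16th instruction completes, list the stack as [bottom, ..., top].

[0, 0]

PUSH -3 -> [-3]
STORE 2 -> []
PUSH 18 -> [18]
NEG     -> [-18]
DUP     -> [-18, -18]
POP     -> [-18]
DUP     -> [-18, -18]
STORE 0 -> [-18]
PUSH -5 -> [-18, -5]
SWAP    -> [-5, -18]
EQ      -> [0]
DUP     -> [0, 0]
NEG     -> [0, 0]
SWAP    -> [0, 0]
DUP     -> [0, 0, 0]
ADD     -> [0, 0]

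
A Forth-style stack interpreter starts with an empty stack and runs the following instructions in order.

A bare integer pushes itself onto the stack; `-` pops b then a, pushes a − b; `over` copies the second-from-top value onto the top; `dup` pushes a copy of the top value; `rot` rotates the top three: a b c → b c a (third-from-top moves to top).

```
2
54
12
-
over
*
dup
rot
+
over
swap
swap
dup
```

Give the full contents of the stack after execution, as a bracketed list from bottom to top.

2     2
54    2 54
12    2 54 12
-     2 42
over  2 42 2
*     2 84
dup   2 84 84
rot   84 84 2
+     84 86
over  84 86 84
swap  84 84 86
swap  84 86 84
dup   84 86 84 84

[84, 86, 84, 84]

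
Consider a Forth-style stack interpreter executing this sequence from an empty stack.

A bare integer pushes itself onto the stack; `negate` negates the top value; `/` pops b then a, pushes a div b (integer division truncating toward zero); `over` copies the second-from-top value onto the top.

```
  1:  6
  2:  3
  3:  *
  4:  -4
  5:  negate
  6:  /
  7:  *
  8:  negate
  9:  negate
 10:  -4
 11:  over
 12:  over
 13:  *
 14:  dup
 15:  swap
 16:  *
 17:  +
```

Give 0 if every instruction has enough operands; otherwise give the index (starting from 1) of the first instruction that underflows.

7

6       [6]
3       [6, 3]
*       [18]
-4      [18, -4]
negate  [18, 4]
/       [4]
*  — needs 2 operands, stack has 1 → underflow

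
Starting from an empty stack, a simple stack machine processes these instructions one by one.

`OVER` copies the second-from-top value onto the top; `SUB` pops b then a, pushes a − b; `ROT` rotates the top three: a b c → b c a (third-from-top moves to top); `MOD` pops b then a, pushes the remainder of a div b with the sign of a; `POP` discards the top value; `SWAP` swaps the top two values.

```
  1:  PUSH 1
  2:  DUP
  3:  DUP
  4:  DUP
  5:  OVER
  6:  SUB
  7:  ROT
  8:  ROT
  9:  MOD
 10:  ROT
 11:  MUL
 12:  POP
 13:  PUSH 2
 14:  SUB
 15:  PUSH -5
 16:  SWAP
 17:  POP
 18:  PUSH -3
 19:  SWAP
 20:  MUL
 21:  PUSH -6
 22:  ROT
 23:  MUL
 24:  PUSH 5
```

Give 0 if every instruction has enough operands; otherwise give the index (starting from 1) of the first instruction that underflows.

22

PUSH 1  : 1
DUP     : 1 1
DUP     : 1 1 1
DUP     : 1 1 1 1
OVER    : 1 1 1 1 1
SUB     : 1 1 1 0
ROT     : 1 1 0 1
ROT     : 1 0 1 1
MOD     : 1 0 0
ROT     : 0 0 1
MUL     : 0 0
POP     : 0
PUSH 2  : 0 2
SUB     : -2
PUSH -5 : -2 -5
SWAP    : -5 -2
POP     : -5
PUSH -3 : -5 -3
SWAP    : -3 -5
MUL     : 15
PUSH -6 : 15 -6
ROT  — needs 3 operands, stack has 2 → underflow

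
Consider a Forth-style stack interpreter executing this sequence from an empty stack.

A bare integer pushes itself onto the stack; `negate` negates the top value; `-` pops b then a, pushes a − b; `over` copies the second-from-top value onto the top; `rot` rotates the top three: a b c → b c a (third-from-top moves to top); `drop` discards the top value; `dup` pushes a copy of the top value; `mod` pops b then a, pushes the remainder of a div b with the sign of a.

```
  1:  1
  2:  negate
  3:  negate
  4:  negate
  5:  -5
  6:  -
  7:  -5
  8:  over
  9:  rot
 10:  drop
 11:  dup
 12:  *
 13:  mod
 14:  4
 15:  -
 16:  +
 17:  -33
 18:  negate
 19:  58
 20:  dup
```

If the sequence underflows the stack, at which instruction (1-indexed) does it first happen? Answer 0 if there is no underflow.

1      → 1
negate → -1
negate → 1
negate → -1
-5     → -1 -5
-      → 4
-5     → 4 -5
over   → 4 -5 4
rot    → -5 4 4
drop   → -5 4
dup    → -5 4 4
*      → -5 16
mod    → -5
4      → -5 4
-      → -9
+  — needs 2 operands, stack has 1 → underflow

16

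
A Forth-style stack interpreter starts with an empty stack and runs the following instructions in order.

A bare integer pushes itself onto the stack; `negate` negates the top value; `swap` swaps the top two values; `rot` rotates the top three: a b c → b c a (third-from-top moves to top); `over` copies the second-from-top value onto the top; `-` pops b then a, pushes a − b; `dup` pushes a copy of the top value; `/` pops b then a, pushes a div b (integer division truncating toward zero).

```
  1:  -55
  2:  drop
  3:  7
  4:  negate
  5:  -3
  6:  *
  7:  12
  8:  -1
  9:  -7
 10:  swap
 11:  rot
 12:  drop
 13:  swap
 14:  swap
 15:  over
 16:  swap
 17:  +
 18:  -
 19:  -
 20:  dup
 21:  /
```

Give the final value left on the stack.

1

-55    → [-55]
drop   → []
7      → [7]
negate → [-7]
-3     → [-7, -3]
*      → [21]
12     → [21, 12]
-1     → [21, 12, -1]
-7     → [21, 12, -1, -7]
swap   → [21, 12, -7, -1]
rot    → [21, -7, -1, 12]
drop   → [21, -7, -1]
swap   → [21, -1, -7]
swap   → [21, -7, -1]
over   → [21, -7, -1, -7]
swap   → [21, -7, -7, -1]
+      → [21, -7, -8]
-      → [21, 1]
-      → [20]
dup    → [20, 20]
/      → [1]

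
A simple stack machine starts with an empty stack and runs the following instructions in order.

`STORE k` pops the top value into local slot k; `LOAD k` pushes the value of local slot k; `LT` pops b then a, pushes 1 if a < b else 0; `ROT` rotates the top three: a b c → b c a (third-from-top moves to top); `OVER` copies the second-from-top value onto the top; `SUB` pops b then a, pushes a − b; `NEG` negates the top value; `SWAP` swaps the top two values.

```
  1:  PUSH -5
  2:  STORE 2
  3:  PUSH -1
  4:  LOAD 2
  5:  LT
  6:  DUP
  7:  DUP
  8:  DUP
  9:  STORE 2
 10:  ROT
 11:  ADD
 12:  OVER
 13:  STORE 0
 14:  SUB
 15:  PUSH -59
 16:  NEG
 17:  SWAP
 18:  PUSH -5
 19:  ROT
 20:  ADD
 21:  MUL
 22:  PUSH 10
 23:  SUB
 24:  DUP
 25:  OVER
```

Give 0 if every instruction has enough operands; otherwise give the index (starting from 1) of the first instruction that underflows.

PUSH -5  : -5
STORE 2  : (empty)
PUSH -1  : -1
LOAD 2   : -1 -5
LT       : 0
DUP      : 0 0
DUP      : 0 0 0
DUP      : 0 0 0 0
STORE 2  : 0 0 0
ROT      : 0 0 0
ADD      : 0 0
OVER     : 0 0 0
STORE 0  : 0 0
SUB      : 0
PUSH -59 : 0 -59
NEG      : 0 59
SWAP     : 59 0
PUSH -5  : 59 0 -5
ROT      : 0 -5 59
ADD      : 0 54
MUL      : 0
PUSH 10  : 0 10
SUB      : -10
DUP      : -10 -10
OVER     : -10 -10 -10

0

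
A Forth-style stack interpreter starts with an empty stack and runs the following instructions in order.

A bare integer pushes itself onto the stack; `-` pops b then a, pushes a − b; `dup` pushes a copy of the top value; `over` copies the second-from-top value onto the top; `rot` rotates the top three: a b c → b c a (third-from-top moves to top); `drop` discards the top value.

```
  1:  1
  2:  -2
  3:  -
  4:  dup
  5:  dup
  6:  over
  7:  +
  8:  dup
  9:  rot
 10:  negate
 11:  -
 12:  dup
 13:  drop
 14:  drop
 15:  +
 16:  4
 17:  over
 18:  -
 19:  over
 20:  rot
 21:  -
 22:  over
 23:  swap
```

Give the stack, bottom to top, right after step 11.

1      : [1]
-2     : [1, -2]
-      : [3]
dup    : [3, 3]
dup    : [3, 3, 3]
over   : [3, 3, 3, 3]
+      : [3, 3, 6]
dup    : [3, 3, 6, 6]
rot    : [3, 6, 6, 3]
negate : [3, 6, 6, -3]
-      : [3, 6, 9]

[3, 6, 9]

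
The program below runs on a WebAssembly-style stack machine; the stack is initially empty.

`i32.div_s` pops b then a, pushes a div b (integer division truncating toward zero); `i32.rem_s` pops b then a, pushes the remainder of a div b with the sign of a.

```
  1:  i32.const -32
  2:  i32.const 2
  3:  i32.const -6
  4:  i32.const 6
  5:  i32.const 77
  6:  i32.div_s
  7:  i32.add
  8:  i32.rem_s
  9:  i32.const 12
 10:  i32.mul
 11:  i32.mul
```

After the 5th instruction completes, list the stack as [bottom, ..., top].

i32.const -32 : [-32]
i32.const 2   : [-32, 2]
i32.const -6  : [-32, 2, -6]
i32.const 6   : [-32, 2, -6, 6]
i32.const 77  : [-32, 2, -6, 6, 77]

[-32, 2, -6, 6, 77]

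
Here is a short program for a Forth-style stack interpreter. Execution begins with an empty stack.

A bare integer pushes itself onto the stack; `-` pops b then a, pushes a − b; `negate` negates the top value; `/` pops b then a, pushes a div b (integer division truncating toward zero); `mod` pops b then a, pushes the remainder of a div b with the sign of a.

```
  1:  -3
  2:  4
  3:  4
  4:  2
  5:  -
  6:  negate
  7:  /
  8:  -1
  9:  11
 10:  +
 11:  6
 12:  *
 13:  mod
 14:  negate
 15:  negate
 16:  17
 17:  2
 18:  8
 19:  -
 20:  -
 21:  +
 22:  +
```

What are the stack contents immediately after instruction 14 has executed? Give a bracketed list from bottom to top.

-3      [-3]
4       [-3, 4]
4       [-3, 4, 4]
2       [-3, 4, 4, 2]
-       [-3, 4, 2]
negate  [-3, 4, -2]
/       [-3, -2]
-1      [-3, -2, -1]
11      [-3, -2, -1, 11]
+       [-3, -2, 10]
6       [-3, -2, 10, 6]
*       [-3, -2, 60]
mod     [-3, -2]
negate  [-3, 2]

[-3, 2]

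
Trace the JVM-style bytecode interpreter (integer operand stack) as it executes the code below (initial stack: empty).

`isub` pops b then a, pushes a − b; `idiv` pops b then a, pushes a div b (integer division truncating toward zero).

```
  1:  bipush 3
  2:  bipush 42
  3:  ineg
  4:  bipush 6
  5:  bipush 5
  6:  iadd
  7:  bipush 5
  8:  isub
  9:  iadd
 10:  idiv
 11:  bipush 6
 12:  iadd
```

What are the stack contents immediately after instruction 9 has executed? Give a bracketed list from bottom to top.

[3, -36]

bipush 3  : [3]
bipush 42 : [3, 42]
ineg      : [3, -42]
bipush 6  : [3, -42, 6]
bipush 5  : [3, -42, 6, 5]
iadd      : [3, -42, 11]
bipush 5  : [3, -42, 11, 5]
isub      : [3, -42, 6]
iadd      : [3, -36]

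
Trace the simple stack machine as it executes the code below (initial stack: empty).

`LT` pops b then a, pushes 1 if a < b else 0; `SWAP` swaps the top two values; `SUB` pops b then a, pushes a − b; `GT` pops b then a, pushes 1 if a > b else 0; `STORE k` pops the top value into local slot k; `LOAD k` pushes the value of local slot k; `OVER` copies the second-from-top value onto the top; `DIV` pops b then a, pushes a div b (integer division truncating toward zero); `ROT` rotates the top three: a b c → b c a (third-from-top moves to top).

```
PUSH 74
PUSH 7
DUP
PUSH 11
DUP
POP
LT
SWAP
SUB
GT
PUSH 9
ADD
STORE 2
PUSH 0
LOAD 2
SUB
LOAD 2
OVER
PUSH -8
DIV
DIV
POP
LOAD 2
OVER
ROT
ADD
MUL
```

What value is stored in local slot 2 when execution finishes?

10

PUSH 74  74
PUSH 7   74 7
DUP      74 7 7
PUSH 11  74 7 7 11
DUP      74 7 7 11 11
POP      74 7 7 11
LT       74 7 1
SWAP     74 1 7
SUB      74 -6
GT       1
PUSH 9   1 9
ADD      10
STORE 2  (empty)
PUSH 0   0
LOAD 2   0 10
SUB      -10
LOAD 2   -10 10
OVER     -10 10 -10
PUSH -8  -10 10 -10 -8
DIV      -10 10 1
DIV      -10 10
POP      -10
LOAD 2   -10 10
OVER     -10 10 -10
ROT      10 -10 -10
ADD      10 -20
MUL      -200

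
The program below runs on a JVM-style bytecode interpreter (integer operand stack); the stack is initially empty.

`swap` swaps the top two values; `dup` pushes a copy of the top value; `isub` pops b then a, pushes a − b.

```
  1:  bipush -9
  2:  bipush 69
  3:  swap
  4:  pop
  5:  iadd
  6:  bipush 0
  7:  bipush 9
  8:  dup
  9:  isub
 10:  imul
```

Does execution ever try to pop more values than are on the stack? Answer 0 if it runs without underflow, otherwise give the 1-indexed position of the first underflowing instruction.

bipush -9  [-9]
bipush 69  [-9, 69]
swap       [69, -9]
pop        [69]
iadd  — needs 2 operands, stack has 1 → underflow

5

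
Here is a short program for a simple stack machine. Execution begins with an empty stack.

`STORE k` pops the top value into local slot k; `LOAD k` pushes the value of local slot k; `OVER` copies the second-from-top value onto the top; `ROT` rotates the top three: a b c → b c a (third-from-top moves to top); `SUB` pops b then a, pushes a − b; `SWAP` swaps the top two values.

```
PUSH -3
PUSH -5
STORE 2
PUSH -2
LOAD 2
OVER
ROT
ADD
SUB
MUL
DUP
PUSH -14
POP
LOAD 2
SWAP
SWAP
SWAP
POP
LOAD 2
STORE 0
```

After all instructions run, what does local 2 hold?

-5

PUSH -3   [-3]
PUSH -5   [-3, -5]
STORE 2   [-3]
PUSH -2   [-3, -2]
LOAD 2    [-3, -2, -5]
OVER      [-3, -2, -5, -2]
ROT       [-3, -5, -2, -2]
ADD       [-3, -5, -4]
SUB       [-3, -1]
MUL       [3]
DUP       [3, 3]
PUSH -14  [3, 3, -14]
POP       [3, 3]
LOAD 2    [3, 3, -5]
SWAP      [3, -5, 3]
SWAP      [3, 3, -5]
SWAP      [3, -5, 3]
POP       [3, -5]
LOAD 2    [3, -5, -5]
STORE 0   [3, -5]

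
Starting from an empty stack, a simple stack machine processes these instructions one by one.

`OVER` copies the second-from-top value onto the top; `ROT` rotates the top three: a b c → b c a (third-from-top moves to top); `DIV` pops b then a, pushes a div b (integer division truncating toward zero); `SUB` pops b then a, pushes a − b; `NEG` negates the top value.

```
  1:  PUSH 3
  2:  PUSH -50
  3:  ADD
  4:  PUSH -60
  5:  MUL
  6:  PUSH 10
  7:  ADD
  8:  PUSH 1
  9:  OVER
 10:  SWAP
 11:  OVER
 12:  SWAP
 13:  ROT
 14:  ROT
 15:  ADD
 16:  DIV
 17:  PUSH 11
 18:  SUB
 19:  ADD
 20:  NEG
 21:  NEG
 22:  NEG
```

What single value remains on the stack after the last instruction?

-2819

PUSH 3   : 3
PUSH -50 : 3 -50
ADD      : -47
PUSH -60 : -47 -60
MUL      : 2820
PUSH 10  : 2820 10
ADD      : 2830
PUSH 1   : 2830 1
OVER     : 2830 1 2830
SWAP     : 2830 2830 1
OVER     : 2830 2830 1 2830
SWAP     : 2830 2830 2830 1
ROT      : 2830 2830 1 2830
ROT      : 2830 1 2830 2830
ADD      : 2830 1 5660
DIV      : 2830 0
PUSH 11  : 2830 0 11
SUB      : 2830 -11
ADD      : 2819
NEG      : -2819
NEG      : 2819
NEG      : -2819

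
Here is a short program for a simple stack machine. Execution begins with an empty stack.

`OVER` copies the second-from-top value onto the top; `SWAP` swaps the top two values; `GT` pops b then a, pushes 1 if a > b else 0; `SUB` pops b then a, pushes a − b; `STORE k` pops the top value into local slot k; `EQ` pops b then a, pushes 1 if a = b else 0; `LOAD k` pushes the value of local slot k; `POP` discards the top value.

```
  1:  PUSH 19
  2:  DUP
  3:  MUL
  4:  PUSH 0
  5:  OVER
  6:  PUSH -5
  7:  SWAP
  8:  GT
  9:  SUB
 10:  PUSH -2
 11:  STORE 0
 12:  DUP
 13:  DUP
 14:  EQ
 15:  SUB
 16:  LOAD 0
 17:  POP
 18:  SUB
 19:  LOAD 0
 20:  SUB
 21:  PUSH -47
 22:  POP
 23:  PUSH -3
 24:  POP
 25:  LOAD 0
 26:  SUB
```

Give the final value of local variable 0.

PUSH 19   19
DUP       19 19
MUL       361
PUSH 0    361 0
OVER      361 0 361
PUSH -5   361 0 361 -5
SWAP      361 0 -5 361
GT        361 0 0
SUB       361 0
PUSH -2   361 0 -2
STORE 0   361 0
DUP       361 0 0
DUP       361 0 0 0
EQ        361 0 1
SUB       361 -1
LOAD 0    361 -1 -2
POP       361 -1
SUB       362
LOAD 0    362 -2
SUB       364
PUSH -47  364 -47
POP       364
PUSH -3   364 -3
POP       364
LOAD 0    364 -2
SUB       366

-2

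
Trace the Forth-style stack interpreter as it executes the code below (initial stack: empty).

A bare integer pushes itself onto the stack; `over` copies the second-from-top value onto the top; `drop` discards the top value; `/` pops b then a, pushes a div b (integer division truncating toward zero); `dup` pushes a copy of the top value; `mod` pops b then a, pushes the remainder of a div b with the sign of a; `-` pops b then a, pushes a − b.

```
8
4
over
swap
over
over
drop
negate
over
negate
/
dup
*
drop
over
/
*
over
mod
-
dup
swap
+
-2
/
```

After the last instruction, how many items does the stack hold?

1

8      → [8]
4      → [8, 4]
over   → [8, 4, 8]
swap   → [8, 8, 4]
over   → [8, 8, 4, 8]
over   → [8, 8, 4, 8, 4]
drop   → [8, 8, 4, 8]
negate → [8, 8, 4, -8]
over   → [8, 8, 4, -8, 4]
negate → [8, 8, 4, -8, -4]
/      → [8, 8, 4, 2]
dup    → [8, 8, 4, 2, 2]
*      → [8, 8, 4, 4]
drop   → [8, 8, 4]
over   → [8, 8, 4, 8]
/      → [8, 8, 0]
*      → [8, 0]
over   → [8, 0, 8]
mod    → [8, 0]
-      → [8]
dup    → [8, 8]
swap   → [8, 8]
+      → [16]
-2     → [16, -2]
/      → [-8]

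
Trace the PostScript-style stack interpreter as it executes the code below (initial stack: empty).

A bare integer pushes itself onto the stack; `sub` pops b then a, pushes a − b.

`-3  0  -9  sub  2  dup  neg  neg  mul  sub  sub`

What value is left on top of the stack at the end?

-8

-3  : [-3]
0   : [-3, 0]
-9  : [-3, 0, -9]
sub : [-3, 9]
2   : [-3, 9, 2]
dup : [-3, 9, 2, 2]
neg : [-3, 9, 2, -2]
neg : [-3, 9, 2, 2]
mul : [-3, 9, 4]
sub : [-3, 5]
sub : [-8]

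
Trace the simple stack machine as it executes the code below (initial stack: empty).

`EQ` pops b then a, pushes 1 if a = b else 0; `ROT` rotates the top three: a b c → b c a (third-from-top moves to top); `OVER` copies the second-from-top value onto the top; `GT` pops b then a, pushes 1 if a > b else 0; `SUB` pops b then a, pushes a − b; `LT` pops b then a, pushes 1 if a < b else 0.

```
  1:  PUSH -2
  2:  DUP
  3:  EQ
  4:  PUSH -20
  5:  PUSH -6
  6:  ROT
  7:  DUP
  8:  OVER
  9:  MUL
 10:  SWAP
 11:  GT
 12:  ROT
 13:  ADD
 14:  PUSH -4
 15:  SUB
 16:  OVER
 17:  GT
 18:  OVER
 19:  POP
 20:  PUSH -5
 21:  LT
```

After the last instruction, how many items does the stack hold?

PUSH -2  -> -2
DUP      -> -2 -2
EQ       -> 1
PUSH -20 -> 1 -20
PUSH -6  -> 1 -20 -6
ROT      -> -20 -6 1
DUP      -> -20 -6 1 1
OVER     -> -20 -6 1 1 1
MUL      -> -20 -6 1 1
SWAP     -> -20 -6 1 1
GT       -> -20 -6 0
ROT      -> -6 0 -20
ADD      -> -6 -20
PUSH -4  -> -6 -20 -4
SUB      -> -6 -16
OVER     -> -6 -16 -6
GT       -> -6 0
OVER     -> -6 0 -6
POP      -> -6 0
PUSH -5  -> -6 0 -5
LT       -> -6 0

2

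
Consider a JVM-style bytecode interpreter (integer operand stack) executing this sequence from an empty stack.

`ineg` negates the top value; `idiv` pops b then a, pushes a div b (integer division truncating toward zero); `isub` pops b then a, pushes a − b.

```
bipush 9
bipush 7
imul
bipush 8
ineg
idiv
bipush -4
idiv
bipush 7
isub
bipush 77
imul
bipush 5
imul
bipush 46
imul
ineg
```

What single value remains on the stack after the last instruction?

106260

bipush 9  → [9]
bipush 7  → [9, 7]
imul      → [63]
bipush 8  → [63, 8]
ineg      → [63, -8]
idiv      → [-7]
bipush -4 → [-7, -4]
idiv      → [1]
bipush 7  → [1, 7]
isub      → [-6]
bipush 77 → [-6, 77]
imul      → [-462]
bipush 5  → [-462, 5]
imul      → [-2310]
bipush 46 → [-2310, 46]
imul      → [-106260]
ineg      → [106260]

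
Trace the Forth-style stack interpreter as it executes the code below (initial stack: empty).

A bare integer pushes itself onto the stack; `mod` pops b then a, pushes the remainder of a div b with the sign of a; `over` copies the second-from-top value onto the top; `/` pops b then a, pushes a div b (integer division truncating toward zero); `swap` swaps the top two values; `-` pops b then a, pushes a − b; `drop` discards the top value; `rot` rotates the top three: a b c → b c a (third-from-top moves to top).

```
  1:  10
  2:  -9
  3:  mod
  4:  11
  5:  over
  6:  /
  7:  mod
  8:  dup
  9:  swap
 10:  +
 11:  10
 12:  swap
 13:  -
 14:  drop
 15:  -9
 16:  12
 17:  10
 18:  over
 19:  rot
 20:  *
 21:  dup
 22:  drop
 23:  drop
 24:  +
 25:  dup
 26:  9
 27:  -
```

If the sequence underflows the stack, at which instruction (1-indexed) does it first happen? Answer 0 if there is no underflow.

10    [10]
-9    [10, -9]
mod   [1]
11    [1, 11]
over  [1, 11, 1]
/     [1, 11]
mod   [1]
dup   [1, 1]
swap  [1, 1]
+     [2]
10    [2, 10]
swap  [10, 2]
-     [8]
drop  []
-9    [-9]
12    [-9, 12]
10    [-9, 12, 10]
over  [-9, 12, 10, 12]
rot   [-9, 10, 12, 12]
*     [-9, 10, 144]
dup   [-9, 10, 144, 144]
drop  [-9, 10, 144]
drop  [-9, 10]
+     [1]
dup   [1, 1]
9     [1, 1, 9]
-     [1, -8]

0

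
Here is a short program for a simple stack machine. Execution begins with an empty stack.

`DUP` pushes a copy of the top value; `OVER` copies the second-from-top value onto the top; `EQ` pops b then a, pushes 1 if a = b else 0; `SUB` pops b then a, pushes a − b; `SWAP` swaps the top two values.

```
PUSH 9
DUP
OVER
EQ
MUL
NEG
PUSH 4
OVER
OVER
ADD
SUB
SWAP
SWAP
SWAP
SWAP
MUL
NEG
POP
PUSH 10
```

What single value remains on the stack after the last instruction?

PUSH 9  : 9
DUP     : 9 9
OVER    : 9 9 9
EQ      : 9 1
MUL     : 9
NEG     : -9
PUSH 4  : -9 4
OVER    : -9 4 -9
OVER    : -9 4 -9 4
ADD     : -9 4 -5
SUB     : -9 9
SWAP    : 9 -9
SWAP    : -9 9
SWAP    : 9 -9
SWAP    : -9 9
MUL     : -81
NEG     : 81
POP     : (empty)
PUSH 10 : 10

10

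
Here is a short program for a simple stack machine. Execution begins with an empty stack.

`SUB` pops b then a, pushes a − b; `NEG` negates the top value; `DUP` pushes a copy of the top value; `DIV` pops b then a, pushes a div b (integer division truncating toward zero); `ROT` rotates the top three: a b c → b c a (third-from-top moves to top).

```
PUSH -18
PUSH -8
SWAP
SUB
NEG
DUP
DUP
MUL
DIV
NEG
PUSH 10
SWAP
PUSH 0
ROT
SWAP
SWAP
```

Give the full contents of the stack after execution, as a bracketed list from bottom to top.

PUSH -18 -> -18
PUSH -8  -> -18 -8
SWAP     -> -8 -18
SUB      -> 10
NEG      -> -10
DUP      -> -10 -10
DUP      -> -10 -10 -10
MUL      -> -10 100
DIV      -> 0
NEG      -> 0
PUSH 10  -> 0 10
SWAP     -> 10 0
PUSH 0   -> 10 0 0
ROT      -> 0 0 10
SWAP     -> 0 10 0
SWAP     -> 0 0 10

[0, 0, 10]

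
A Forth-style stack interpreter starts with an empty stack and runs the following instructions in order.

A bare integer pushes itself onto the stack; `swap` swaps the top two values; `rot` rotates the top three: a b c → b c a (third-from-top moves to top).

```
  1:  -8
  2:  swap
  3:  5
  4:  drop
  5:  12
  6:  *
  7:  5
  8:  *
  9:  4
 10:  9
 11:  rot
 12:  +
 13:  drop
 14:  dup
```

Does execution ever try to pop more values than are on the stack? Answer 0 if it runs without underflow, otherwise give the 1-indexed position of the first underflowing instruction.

2

-8 → [-8]
swap  — needs 2 operands, stack has 1 → underflow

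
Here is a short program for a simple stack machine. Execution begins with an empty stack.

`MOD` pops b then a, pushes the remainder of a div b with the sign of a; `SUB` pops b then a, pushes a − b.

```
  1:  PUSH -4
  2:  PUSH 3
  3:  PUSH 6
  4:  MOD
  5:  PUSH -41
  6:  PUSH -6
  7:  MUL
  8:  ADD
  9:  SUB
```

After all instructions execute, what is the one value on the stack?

PUSH -4  : -4
PUSH 3   : -4 3
PUSH 6   : -4 3 6
MOD      : -4 3
PUSH -41 : -4 3 -41
PUSH -6  : -4 3 -41 -6
MUL      : -4 3 246
ADD      : -4 249
SUB      : -253

-253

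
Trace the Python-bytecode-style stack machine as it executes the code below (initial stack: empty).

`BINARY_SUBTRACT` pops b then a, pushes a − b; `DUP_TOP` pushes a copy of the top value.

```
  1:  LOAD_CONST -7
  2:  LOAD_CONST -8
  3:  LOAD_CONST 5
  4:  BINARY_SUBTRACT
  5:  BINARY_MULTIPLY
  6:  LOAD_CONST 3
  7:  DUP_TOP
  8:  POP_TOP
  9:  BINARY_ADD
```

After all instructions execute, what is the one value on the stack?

LOAD_CONST -7    -7
LOAD_CONST -8    -7 -8
LOAD_CONST 5     -7 -8 5
BINARY_SUBTRACT  -7 -13
BINARY_MULTIPLY  91
LOAD_CONST 3     91 3
DUP_TOP          91 3 3
POP_TOP          91 3
BINARY_ADD       94

94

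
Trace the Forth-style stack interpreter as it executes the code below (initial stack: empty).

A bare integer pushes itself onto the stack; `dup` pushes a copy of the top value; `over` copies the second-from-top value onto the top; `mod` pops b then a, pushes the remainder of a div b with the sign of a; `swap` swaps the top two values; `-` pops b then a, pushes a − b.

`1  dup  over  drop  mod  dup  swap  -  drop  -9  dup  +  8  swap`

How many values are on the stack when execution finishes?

2

1    -> [1]
dup  -> [1, 1]
over -> [1, 1, 1]
drop -> [1, 1]
mod  -> [0]
dup  -> [0, 0]
swap -> [0, 0]
-    -> [0]
drop -> []
-9   -> [-9]
dup  -> [-9, -9]
+    -> [-18]
8    -> [-18, 8]
swap -> [8, -18]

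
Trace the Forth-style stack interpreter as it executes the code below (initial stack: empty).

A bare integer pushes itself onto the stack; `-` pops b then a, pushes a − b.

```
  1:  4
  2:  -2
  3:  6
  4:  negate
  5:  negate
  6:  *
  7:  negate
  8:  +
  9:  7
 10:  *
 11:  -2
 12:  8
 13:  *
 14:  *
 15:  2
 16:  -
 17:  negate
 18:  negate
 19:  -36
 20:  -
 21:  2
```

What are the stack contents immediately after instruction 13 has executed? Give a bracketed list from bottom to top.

[112, -16]

4      -> [4]
-2     -> [4, -2]
6      -> [4, -2, 6]
negate -> [4, -2, -6]
negate -> [4, -2, 6]
*      -> [4, -12]
negate -> [4, 12]
+      -> [16]
7      -> [16, 7]
*      -> [112]
-2     -> [112, -2]
8      -> [112, -2, 8]
*      -> [112, -16]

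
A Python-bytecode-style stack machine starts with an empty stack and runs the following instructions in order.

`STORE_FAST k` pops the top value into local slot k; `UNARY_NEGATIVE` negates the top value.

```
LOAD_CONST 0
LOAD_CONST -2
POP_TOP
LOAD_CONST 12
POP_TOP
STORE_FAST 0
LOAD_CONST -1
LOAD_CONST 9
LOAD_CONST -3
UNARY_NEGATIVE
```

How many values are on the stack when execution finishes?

LOAD_CONST 0    0
LOAD_CONST -2   0 -2
POP_TOP         0
LOAD_CONST 12   0 12
POP_TOP         0
STORE_FAST 0    (empty)
LOAD_CONST -1   -1
LOAD_CONST 9    -1 9
LOAD_CONST -3   -1 9 -3
UNARY_NEGATIVE  -1 9 3

3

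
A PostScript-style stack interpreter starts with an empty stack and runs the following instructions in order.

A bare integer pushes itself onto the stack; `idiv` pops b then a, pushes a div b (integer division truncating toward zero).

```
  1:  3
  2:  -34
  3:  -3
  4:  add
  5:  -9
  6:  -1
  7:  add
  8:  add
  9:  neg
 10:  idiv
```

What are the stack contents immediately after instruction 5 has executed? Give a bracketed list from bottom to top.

3   : 3
-34 : 3 -34
-3  : 3 -34 -3
add : 3 -37
-9  : 3 -37 -9

[3, -37, -9]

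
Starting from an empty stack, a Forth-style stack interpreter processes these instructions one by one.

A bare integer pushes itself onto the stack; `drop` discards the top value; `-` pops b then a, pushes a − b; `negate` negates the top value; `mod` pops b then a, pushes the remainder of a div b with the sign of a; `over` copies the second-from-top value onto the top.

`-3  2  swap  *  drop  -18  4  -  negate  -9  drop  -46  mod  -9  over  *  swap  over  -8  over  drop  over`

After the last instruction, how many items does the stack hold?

5

-3     → [-3]
2      → [-3, 2]
swap   → [2, -3]
*      → [-6]
drop   → []
-18    → [-18]
4      → [-18, 4]
-      → [-22]
negate → [22]
-9     → [22, -9]
drop   → [22]
-46    → [22, -46]
mod    → [22]
-9     → [22, -9]
over   → [22, -9, 22]
*      → [22, -198]
swap   → [-198, 22]
over   → [-198, 22, -198]
-8     → [-198, 22, -198, -8]
over   → [-198, 22, -198, -8, -198]
drop   → [-198, 22, -198, -8]
over   → [-198, 22, -198, -8, -198]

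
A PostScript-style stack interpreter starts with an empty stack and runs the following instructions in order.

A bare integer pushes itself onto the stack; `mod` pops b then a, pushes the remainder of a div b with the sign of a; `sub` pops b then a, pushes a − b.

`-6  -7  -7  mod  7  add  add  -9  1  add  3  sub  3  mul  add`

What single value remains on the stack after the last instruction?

-6   [-6]
-7   [-6, -7]
-7   [-6, -7, -7]
mod  [-6, 0]
7    [-6, 0, 7]
add  [-6, 7]
add  [1]
-9   [1, -9]
1    [1, -9, 1]
add  [1, -8]
3    [1, -8, 3]
sub  [1, -11]
3    [1, -11, 3]
mul  [1, -33]
add  [-32]

-32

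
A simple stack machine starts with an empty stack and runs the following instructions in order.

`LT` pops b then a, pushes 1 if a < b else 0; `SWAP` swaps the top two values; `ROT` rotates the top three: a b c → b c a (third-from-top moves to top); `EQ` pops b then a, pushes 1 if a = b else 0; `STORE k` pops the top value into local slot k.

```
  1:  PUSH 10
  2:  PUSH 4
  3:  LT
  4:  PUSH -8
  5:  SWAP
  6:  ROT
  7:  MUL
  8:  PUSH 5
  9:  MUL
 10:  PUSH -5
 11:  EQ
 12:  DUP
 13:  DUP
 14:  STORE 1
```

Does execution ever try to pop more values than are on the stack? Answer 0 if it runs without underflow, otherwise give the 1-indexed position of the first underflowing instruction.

6

PUSH 10 : 10
PUSH 4  : 10 4
LT      : 0
PUSH -8 : 0 -8
SWAP    : -8 0
ROT  — needs 3 operands, stack has 2 → underflow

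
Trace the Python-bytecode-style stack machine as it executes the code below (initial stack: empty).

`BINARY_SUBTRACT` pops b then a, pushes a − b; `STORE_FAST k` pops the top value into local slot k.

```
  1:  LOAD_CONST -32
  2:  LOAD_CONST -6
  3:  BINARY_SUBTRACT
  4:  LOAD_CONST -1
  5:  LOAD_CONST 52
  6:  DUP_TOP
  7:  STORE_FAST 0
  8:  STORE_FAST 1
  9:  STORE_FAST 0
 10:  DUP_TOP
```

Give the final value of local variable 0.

-1

LOAD_CONST -32   [-32]
LOAD_CONST -6    [-32, -6]
BINARY_SUBTRACT  [-26]
LOAD_CONST -1    [-26, -1]
LOAD_CONST 52    [-26, -1, 52]
DUP_TOP          [-26, -1, 52, 52]
STORE_FAST 0     [-26, -1, 52]
STORE_FAST 1     [-26, -1]
STORE_FAST 0     [-26]
DUP_TOP          [-26, -26]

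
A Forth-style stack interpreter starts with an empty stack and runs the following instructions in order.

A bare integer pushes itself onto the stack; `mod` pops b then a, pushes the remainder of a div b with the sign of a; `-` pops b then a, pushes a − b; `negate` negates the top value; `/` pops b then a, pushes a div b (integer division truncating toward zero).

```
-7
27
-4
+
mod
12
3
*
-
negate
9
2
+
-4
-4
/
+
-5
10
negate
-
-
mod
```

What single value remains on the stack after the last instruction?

1

-7     → -7
27     → -7 27
-4     → -7 27 -4
+      → -7 23
mod    → -7
12     → -7 12
3      → -7 12 3
*      → -7 36
-      → -43
negate → 43
9      → 43 9
2      → 43 9 2
+      → 43 11
-4     → 43 11 -4
-4     → 43 11 -4 -4
/      → 43 11 1
+      → 43 12
-5     → 43 12 -5
10     → 43 12 -5 10
negate → 43 12 -5 -10
-      → 43 12 5
-      → 43 7
mod    → 1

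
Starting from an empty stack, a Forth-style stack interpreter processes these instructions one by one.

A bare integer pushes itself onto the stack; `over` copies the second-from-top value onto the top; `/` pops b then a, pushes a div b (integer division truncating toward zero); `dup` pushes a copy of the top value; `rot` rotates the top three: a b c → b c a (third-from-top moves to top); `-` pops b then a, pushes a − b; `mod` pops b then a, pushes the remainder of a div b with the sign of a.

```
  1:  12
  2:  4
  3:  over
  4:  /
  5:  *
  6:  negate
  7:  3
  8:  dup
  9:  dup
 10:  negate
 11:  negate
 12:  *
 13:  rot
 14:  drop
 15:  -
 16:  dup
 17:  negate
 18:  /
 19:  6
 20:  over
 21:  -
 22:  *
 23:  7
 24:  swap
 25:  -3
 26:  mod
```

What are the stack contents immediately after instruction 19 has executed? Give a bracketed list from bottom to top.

12     -> [12]
4      -> [12, 4]
over   -> [12, 4, 12]
/      -> [12, 0]
*      -> [0]
negate -> [0]
3      -> [0, 3]
dup    -> [0, 3, 3]
dup    -> [0, 3, 3, 3]
negate -> [0, 3, 3, -3]
negate -> [0, 3, 3, 3]
*      -> [0, 3, 9]
rot    -> [3, 9, 0]
drop   -> [3, 9]
-      -> [-6]
dup    -> [-6, -6]
negate -> [-6, 6]
/      -> [-1]
6      -> [-1, 6]

[-1, 6]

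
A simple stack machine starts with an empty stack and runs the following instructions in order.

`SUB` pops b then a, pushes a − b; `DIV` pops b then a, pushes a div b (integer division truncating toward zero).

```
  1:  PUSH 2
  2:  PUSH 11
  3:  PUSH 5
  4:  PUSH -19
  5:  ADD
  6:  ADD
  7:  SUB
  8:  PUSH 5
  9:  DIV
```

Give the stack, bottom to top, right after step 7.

[5]

PUSH 2   : 2
PUSH 11  : 2 11
PUSH 5   : 2 11 5
PUSH -19 : 2 11 5 -19
ADD      : 2 11 -14
ADD      : 2 -3
SUB      : 5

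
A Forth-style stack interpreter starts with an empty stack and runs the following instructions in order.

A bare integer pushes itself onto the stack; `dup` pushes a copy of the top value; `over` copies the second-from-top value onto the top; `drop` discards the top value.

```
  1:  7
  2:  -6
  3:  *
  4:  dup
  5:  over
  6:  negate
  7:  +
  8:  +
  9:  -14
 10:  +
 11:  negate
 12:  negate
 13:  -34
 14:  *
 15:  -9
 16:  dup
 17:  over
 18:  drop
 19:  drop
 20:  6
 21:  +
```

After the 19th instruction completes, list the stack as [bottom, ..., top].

[1904, -9]

7      → 7
-6     → 7 -6
*      → -42
dup    → -42 -42
over   → -42 -42 -42
negate → -42 -42 42
+      → -42 0
+      → -42
-14    → -42 -14
+      → -56
negate → 56
negate → -56
-34    → -56 -34
*      → 1904
-9     → 1904 -9
dup    → 1904 -9 -9
over   → 1904 -9 -9 -9
drop   → 1904 -9 -9
drop   → 1904 -9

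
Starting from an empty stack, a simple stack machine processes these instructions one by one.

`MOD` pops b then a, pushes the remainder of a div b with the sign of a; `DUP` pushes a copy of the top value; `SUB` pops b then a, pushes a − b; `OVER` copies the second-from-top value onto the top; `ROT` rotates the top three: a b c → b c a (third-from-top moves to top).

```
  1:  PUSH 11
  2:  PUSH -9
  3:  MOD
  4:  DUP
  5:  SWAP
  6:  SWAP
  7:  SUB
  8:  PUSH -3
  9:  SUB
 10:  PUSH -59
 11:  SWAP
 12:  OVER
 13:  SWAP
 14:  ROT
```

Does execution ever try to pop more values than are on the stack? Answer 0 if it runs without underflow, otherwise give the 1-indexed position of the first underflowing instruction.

0

PUSH 11   [11]
PUSH -9   [11, -9]
MOD       [2]
DUP       [2, 2]
SWAP      [2, 2]
SWAP      [2, 2]
SUB       [0]
PUSH -3   [0, -3]
SUB       [3]
PUSH -59  [3, -59]
SWAP      [-59, 3]
OVER      [-59, 3, -59]
SWAP      [-59, -59, 3]
ROT       [-59, 3, -59]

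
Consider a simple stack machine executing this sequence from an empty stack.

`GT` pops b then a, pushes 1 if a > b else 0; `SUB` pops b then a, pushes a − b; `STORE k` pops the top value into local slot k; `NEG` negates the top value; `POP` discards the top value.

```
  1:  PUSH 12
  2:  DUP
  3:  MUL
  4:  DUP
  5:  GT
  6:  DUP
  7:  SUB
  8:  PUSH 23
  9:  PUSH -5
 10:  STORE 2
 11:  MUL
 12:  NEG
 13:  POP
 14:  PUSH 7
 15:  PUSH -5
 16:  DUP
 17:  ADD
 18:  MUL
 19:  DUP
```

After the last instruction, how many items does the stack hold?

PUSH 12 : 12
DUP     : 12 12
MUL     : 144
DUP     : 144 144
GT      : 0
DUP     : 0 0
SUB     : 0
PUSH 23 : 0 23
PUSH -5 : 0 23 -5
STORE 2 : 0 23
MUL     : 0
NEG     : 0
POP     : (empty)
PUSH 7  : 7
PUSH -5 : 7 -5
DUP     : 7 -5 -5
ADD     : 7 -10
MUL     : -70
DUP     : -70 -70

2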